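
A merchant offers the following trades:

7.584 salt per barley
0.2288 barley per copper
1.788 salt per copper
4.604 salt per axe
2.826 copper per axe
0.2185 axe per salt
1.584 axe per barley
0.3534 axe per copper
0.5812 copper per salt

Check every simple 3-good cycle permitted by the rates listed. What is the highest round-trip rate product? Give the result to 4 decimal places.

salt→axe→copper→salt: 0.2185 × 2.826 × 1.788 = 1.10406
copper→barley→axe→copper: 0.2288 × 1.584 × 2.826 = 1.02420
salt→copper→barley→salt: 0.5812 × 0.2288 × 7.584 = 1.00851
salt→copper→axe→salt: 0.5812 × 0.3534 × 4.604 = 0.94564
Maximum is salt→axe→copper→salt at 1.1041; arbitrage exists.

1.1041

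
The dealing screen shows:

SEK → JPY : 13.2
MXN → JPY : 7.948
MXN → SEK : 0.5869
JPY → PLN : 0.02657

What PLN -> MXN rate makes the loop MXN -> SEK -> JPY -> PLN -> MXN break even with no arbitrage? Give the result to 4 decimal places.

Known legs of the cycle: 0.5869 × 13.2 × 0.02657 = 0.2058399156
For no arbitrage the full-cycle product must be 1, so the missing rate is 1 / 0.2058399156 ≈ 4.858144.

4.8581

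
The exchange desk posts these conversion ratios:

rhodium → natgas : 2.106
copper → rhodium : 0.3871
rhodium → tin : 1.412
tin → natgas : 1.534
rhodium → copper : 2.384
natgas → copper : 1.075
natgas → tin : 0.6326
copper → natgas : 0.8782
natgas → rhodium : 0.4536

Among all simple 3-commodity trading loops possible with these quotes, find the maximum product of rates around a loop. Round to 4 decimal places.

rhodium→tin→natgas→rhodium: 1.412 × 1.534 × 0.4536 = 0.98250
copper→natgas→rhodium→copper: 0.8782 × 0.4536 × 2.384 = 0.94967
copper→rhodium→natgas→copper: 0.3871 × 2.106 × 1.075 = 0.87638
Maximum is rhodium→tin→natgas→rhodium at 0.9825; no arbitrage — every cycle loses value.

0.9825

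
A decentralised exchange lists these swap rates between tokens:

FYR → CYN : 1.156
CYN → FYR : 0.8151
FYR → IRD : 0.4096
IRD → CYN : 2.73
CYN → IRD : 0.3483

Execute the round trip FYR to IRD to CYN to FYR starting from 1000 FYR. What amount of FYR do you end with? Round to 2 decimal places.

1000 FYR × 0.4096 = 409.6 IRD
409.6 IRD × 2.73 = 1118.208 CYN
1118.208 CYN × 0.8151 = 911.4513408 FYR

911.45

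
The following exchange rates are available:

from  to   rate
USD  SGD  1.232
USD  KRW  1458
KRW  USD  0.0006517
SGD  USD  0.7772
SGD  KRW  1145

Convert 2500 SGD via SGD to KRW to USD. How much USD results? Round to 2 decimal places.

2500 SGD × 1145 = 2862500 KRW
2862500 KRW × 0.0006517 = 1865.49125 USD

1865.49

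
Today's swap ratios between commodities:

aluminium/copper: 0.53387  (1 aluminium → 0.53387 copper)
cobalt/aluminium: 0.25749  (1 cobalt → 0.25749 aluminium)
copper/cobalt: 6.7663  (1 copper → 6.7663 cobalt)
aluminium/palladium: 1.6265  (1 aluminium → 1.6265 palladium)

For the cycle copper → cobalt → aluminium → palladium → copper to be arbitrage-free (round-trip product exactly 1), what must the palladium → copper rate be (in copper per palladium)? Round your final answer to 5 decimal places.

0.35289

Known legs of the cycle: 6.7663 × 0.25749 × 1.6265 = 2.8337770857555
For no arbitrage the full-cycle product must be 1, so the missing rate is 1 / 2.8337770857555 ≈ 0.3528859.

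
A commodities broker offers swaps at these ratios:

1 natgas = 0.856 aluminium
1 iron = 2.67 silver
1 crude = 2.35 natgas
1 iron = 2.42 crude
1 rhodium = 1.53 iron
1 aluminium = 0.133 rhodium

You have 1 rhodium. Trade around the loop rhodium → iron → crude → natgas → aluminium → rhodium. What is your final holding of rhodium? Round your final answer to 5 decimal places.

0.99060

1 rhodium × 1.53 = 1.53 iron
1.53 iron × 2.42 = 3.7026 crude
3.7026 crude × 2.35 = 8.70111 natgas
8.70111 natgas × 0.856 = 7.44815016 aluminium
7.44815016 aluminium × 0.133 = 0.99060397128 rhodium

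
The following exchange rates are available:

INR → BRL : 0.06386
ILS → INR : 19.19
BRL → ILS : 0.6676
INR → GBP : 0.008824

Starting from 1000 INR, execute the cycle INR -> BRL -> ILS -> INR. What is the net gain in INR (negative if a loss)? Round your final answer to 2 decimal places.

1000 INR × 0.06386 = 63.86 BRL
63.86 BRL × 0.6676 = 42.632936 ILS
42.632936 ILS × 19.19 = 818.12604184 INR
Net change: 818.12604184 − 1000 = -181.87395816 INR

-181.87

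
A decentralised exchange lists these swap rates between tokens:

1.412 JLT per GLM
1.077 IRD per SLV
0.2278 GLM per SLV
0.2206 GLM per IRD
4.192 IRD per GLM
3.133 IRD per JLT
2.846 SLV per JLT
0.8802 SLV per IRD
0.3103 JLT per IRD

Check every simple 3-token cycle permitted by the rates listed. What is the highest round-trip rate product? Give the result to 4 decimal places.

JLT→IRD→GLM→JLT: 3.133 × 0.2206 × 1.412 = 0.97589
JLT→SLV→IRD→JLT: 2.846 × 1.077 × 0.3103 = 0.95111
JLT→SLV→GLM→JLT: 2.846 × 0.2278 × 1.412 = 0.91543
GLM→IRD→SLV→GLM: 4.192 × 0.8802 × 0.2278 = 0.84054
Maximum is JLT→IRD→GLM→JLT at 0.9759; no arbitrage — every cycle loses value.

0.9759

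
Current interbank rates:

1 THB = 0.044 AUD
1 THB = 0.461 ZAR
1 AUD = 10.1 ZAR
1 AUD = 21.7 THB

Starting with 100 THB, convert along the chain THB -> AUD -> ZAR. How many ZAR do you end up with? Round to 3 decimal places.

100 THB × 0.044 = 4.4 AUD
4.4 AUD × 10.1 = 44.44 ZAR

44.440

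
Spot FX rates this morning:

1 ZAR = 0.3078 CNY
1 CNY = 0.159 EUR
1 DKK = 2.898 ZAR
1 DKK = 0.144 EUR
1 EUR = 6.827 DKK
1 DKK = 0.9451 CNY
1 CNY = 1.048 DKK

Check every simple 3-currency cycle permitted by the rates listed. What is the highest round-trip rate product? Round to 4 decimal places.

1.0259

CNY→EUR→DKK→CNY: 0.159 × 6.827 × 0.9451 = 1.02590
ZAR→CNY→DKK→ZAR: 0.3078 × 1.048 × 2.898 = 0.93482
Maximum is CNY→EUR→DKK→CNY at 1.0259; arbitrage exists.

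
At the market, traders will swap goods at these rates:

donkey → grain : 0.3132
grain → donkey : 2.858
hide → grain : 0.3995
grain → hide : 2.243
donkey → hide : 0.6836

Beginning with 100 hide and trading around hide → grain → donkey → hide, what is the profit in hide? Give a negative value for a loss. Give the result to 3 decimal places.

-21.949

100 hide × 0.3995 = 39.95 grain
39.95 grain × 2.858 = 114.1771 donkey
114.1771 donkey × 0.6836 = 78.05146556 hide
Net change: 78.05146556 − 100 = -21.94853444 hide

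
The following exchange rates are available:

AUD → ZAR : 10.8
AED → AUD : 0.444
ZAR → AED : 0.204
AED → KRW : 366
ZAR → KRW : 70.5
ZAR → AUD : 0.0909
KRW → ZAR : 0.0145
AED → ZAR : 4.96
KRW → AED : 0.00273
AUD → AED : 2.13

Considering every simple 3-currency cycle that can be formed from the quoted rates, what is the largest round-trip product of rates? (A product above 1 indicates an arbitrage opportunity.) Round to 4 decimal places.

1.0826

ZAR→AED→KRW→ZAR: 0.204 × 366 × 0.0145 = 1.08263
ZAR→AED→AUD→ZAR: 0.204 × 0.444 × 10.8 = 0.97822
ZAR→AUD→AED→ZAR: 0.0909 × 2.13 × 4.96 = 0.96034
ZAR→KRW→AED→ZAR: 70.5 × 0.00273 × 4.96 = 0.95463
Maximum is ZAR→AED→KRW→ZAR at 1.0826; arbitrage exists.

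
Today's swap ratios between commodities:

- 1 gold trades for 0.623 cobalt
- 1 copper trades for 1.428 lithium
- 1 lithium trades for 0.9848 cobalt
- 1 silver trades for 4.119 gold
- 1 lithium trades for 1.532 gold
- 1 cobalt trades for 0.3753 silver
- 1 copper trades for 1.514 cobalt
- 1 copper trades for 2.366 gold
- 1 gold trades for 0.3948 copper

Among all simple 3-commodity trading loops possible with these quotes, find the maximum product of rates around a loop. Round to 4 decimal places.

0.9631

cobalt→silver→gold→cobalt: 0.3753 × 4.119 × 0.623 = 0.96307
lithium→gold→copper→lithium: 1.532 × 0.3948 × 1.428 = 0.86370
Maximum is cobalt→silver→gold→cobalt at 0.9631; no arbitrage — every cycle loses value.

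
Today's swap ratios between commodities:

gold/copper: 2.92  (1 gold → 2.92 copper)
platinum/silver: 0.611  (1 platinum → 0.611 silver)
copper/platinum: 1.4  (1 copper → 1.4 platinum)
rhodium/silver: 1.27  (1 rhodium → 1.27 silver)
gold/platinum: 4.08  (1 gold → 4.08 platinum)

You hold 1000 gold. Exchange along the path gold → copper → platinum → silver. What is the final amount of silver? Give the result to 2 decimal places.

2497.77

1000 gold × 2.92 = 2920 copper
2920 copper × 1.4 = 4088 platinum
4088 platinum × 0.611 = 2497.768 silver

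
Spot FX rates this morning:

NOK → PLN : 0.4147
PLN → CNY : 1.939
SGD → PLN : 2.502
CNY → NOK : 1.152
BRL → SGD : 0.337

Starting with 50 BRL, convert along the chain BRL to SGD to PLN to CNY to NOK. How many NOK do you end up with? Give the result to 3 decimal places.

94.171

50 BRL × 0.337 = 16.85 SGD
16.85 SGD × 2.502 = 42.1587 PLN
42.1587 PLN × 1.939 = 81.7457193 CNY
81.7457193 CNY × 1.152 = 94.1710686336 NOK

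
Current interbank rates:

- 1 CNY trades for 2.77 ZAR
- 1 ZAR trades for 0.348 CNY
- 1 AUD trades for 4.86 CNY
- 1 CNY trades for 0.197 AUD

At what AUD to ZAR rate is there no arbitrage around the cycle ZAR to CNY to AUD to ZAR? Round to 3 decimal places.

Known legs of the cycle: 0.348 × 0.197 = 0.068556
For no arbitrage the full-cycle product must be 1, so the missing rate is 1 / 0.068556 ≈ 14.58662.

14.587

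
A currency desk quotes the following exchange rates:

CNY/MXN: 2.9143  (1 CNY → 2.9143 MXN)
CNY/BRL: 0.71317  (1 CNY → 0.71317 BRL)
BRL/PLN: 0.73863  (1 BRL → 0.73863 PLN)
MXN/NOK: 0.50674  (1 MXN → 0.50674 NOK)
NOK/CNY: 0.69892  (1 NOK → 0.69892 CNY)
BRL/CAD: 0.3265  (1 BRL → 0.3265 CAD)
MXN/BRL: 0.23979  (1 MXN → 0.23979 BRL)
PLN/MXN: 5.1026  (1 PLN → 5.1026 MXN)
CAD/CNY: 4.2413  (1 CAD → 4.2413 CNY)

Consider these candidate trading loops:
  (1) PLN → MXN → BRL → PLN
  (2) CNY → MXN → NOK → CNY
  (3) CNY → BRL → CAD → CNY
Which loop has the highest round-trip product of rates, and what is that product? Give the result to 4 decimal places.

1.0322

(1) 5.1026 × 0.23979 × 0.73863 = 0.90375
(2) 2.9143 × 0.50674 × 0.69892 = 1.03216
(3) 0.71317 × 0.3265 × 4.2413 = 0.98759
Highest is cycle (2) at 1.0322 (>1, arbitrage).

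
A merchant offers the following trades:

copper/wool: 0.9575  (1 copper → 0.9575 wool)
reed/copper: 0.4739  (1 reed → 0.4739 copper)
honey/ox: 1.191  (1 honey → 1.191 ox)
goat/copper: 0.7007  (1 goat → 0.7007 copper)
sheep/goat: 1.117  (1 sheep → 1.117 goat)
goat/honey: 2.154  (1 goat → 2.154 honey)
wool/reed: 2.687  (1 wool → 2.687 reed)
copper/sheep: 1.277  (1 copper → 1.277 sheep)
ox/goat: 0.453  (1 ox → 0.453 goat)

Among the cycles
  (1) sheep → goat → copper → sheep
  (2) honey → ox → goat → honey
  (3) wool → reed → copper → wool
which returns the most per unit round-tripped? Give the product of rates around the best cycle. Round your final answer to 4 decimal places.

1.2193

(1) 1.117 × 0.7007 × 1.277 = 0.99948
(2) 1.191 × 0.453 × 2.154 = 1.16213
(3) 2.687 × 0.4739 × 0.9575 = 1.21925
Highest is cycle (3) at 1.2193 (>1, arbitrage).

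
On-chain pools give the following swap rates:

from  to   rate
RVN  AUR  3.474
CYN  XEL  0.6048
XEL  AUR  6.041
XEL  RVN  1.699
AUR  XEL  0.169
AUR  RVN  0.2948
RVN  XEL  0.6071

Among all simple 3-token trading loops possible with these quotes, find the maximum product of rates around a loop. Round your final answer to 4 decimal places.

1.0812

XEL→AUR→RVN→XEL: 6.041 × 0.2948 × 0.6071 = 1.08118
XEL→RVN→AUR→XEL: 1.699 × 3.474 × 0.169 = 0.99749
Maximum is XEL→AUR→RVN→XEL at 1.0812; arbitrage exists.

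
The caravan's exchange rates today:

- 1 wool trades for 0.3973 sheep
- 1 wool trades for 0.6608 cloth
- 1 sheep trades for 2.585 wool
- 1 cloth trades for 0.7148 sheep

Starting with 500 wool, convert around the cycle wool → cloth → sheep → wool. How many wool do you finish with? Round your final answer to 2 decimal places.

500 wool × 0.6608 = 330.4 cloth
330.4 cloth × 0.7148 = 236.16992 sheep
236.16992 sheep × 2.585 = 610.4992432 wool

610.50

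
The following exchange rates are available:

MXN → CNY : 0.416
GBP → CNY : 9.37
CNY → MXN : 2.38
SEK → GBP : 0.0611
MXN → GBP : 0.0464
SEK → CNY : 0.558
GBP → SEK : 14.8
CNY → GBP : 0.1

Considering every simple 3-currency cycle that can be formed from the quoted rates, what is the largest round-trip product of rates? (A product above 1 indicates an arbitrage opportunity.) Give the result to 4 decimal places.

1.0347

CNY→MXN→GBP→CNY: 2.38 × 0.0464 × 9.37 = 1.03475
SEK→CNY→GBP→SEK: 0.558 × 0.1 × 14.8 = 0.82584
Maximum is CNY→MXN→GBP→CNY at 1.0347; arbitrage exists.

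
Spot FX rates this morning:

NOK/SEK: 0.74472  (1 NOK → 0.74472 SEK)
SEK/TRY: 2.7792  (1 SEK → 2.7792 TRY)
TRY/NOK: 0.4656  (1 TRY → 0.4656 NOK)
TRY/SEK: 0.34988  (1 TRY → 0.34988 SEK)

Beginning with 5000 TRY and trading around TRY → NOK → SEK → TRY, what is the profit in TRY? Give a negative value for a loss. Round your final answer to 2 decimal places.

5000 TRY × 0.4656 = 2328 NOK
2328 NOK × 0.74472 = 1733.70816 SEK
1733.70816 SEK × 2.7792 = 4818.321718272 TRY
Net change: 4818.321718272 − 5000 = -181.678281728 TRY

-181.68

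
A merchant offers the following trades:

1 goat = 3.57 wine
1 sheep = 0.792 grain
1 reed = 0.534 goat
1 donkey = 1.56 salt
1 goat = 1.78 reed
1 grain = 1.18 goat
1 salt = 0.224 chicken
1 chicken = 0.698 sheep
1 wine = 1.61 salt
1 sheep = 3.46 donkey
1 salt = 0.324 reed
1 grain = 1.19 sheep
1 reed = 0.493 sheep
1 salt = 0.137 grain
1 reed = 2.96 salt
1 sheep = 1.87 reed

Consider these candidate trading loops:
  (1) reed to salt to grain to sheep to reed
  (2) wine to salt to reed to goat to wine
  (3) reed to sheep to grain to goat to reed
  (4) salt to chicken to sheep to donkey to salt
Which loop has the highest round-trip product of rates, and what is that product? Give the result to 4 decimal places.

(1) 2.96 × 0.137 × 1.19 × 1.87 = 0.90240
(2) 1.61 × 0.324 × 0.534 × 3.57 = 0.99444
(3) 0.493 × 0.792 × 1.18 × 1.78 = 0.82011
(4) 0.224 × 0.698 × 3.46 × 1.56 = 0.84393
Highest is cycle (2) at 0.9944 (≤1, no arbitrage).

0.9944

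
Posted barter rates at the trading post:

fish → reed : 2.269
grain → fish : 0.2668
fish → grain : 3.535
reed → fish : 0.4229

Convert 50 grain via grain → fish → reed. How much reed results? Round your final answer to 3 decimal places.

30.268

50 grain × 0.2668 = 13.34 fish
13.34 fish × 2.269 = 30.26846 reed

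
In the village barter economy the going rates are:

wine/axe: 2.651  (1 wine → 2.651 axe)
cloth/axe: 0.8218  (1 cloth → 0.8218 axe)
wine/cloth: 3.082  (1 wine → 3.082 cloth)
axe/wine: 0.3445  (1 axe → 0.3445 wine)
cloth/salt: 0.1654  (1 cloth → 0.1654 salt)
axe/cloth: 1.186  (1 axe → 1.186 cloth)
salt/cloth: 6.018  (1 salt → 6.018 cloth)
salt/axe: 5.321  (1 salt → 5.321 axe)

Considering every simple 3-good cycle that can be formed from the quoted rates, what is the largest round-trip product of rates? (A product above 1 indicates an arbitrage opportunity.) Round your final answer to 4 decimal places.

1.0438

salt→axe→cloth→salt: 5.321 × 1.186 × 0.1654 = 1.04379
axe→wine→cloth→axe: 0.3445 × 3.082 × 0.8218 = 0.87255
Maximum is salt→axe→cloth→salt at 1.0438; arbitrage exists.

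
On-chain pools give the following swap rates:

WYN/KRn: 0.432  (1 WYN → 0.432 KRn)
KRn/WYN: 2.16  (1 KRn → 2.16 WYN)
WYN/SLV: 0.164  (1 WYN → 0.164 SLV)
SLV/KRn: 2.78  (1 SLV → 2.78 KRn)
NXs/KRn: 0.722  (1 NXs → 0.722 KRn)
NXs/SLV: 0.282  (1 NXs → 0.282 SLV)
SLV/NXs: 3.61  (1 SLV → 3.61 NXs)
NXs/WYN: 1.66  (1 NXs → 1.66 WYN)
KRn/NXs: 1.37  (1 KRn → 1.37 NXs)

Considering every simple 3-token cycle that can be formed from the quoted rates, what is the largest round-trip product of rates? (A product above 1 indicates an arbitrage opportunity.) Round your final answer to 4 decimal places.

KRn→NXs→SLV→KRn: 1.37 × 0.282 × 2.78 = 1.07403
KRn→WYN→SLV→KRn: 2.16 × 0.164 × 2.78 = 0.98479
SLV→NXs→WYN→SLV: 3.61 × 1.66 × 0.164 = 0.98279
KRn→NXs→WYN→KRn: 1.37 × 1.66 × 0.432 = 0.98245
Maximum is KRn→NXs→SLV→KRn at 1.0740; arbitrage exists.

1.0740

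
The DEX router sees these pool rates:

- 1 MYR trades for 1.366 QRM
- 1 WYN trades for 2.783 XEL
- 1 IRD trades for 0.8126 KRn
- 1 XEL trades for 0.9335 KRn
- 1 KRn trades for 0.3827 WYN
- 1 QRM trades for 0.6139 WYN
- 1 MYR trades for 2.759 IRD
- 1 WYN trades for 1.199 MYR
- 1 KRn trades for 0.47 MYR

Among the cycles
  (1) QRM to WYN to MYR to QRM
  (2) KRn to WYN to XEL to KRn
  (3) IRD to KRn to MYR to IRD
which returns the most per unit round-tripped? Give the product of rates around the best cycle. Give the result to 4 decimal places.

1.0537

(1) 0.6139 × 1.199 × 1.366 = 1.00547
(2) 0.3827 × 2.783 × 0.9335 = 0.99423
(3) 0.8126 × 0.47 × 2.759 = 1.05372
Highest is cycle (3) at 1.0537 (>1, arbitrage).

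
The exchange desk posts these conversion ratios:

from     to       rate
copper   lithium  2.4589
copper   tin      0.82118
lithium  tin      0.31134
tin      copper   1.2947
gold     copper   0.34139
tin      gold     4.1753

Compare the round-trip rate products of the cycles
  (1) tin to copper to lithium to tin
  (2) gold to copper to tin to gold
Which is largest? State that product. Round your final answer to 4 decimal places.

(1) 1.2947 × 2.4589 × 0.31134 = 0.99116
(2) 0.34139 × 0.82118 × 4.1753 = 1.17051
Highest is cycle (2) at 1.1705 (>1, arbitrage).

1.1705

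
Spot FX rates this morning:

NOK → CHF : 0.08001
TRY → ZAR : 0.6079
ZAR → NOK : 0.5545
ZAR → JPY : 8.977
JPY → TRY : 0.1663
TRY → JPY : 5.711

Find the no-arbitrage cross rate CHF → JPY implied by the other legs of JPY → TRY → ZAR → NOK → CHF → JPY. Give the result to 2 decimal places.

222.96

Known legs of the cycle: 0.1663 × 0.6079 × 0.5545 × 0.08001 = 0.00448508020215465
For no arbitrage the full-cycle product must be 1, so the missing rate is 1 / 0.00448508020215465 ≈ 222.9615.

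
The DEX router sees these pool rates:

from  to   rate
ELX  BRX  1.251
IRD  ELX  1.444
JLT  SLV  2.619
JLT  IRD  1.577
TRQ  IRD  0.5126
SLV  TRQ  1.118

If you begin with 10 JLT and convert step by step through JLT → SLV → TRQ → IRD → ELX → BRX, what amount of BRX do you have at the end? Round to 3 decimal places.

10 JLT × 2.619 = 26.19 SLV
26.19 SLV × 1.118 = 29.28042 TRQ
29.28042 TRQ × 0.5126 = 15.009143292 IRD
15.009143292 IRD × 1.444 = 21.673202913648 ELX
21.673202913648 ELX × 1.251 = 27.113176844973648 BRX

27.113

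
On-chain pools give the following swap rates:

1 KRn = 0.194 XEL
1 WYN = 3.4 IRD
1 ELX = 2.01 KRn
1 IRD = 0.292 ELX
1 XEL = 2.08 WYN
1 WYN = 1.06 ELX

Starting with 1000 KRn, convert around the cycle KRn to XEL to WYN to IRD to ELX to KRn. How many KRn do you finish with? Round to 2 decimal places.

805.24

1000 KRn × 0.194 = 194 XEL
194 XEL × 2.08 = 403.52 WYN
403.52 WYN × 3.4 = 1371.968 IRD
1371.968 IRD × 0.292 = 400.614656 ELX
400.614656 ELX × 2.01 = 805.23545856 KRn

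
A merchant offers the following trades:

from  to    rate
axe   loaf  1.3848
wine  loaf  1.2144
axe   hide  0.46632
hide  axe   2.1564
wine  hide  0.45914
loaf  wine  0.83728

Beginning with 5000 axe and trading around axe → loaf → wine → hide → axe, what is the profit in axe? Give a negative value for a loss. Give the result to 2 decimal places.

5000 axe × 1.3848 = 6924 loaf
6924 loaf × 0.83728 = 5797.32672 wine
5797.32672 wine × 0.45914 = 2661.7845902208 hide
2661.7845902208 hide × 2.1564 = 5739.87229035213312 axe
Net change: 5739.87229035213312 − 5000 = 739.87229035213312 axe

739.87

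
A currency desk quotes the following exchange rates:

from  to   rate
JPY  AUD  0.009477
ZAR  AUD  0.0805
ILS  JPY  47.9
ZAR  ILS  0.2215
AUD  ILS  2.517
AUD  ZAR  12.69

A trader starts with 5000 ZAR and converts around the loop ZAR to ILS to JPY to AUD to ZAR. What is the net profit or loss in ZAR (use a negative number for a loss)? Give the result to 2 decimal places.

5000 ZAR × 0.2215 = 1107.5 ILS
1107.5 ILS × 47.9 = 53049.25 JPY
53049.25 JPY × 0.009477 = 502.74774225 AUD
502.74774225 AUD × 12.69 = 6379.8688491525 ZAR
Net change: 6379.8688491525 − 5000 = 1379.8688491525 ZAR

1379.87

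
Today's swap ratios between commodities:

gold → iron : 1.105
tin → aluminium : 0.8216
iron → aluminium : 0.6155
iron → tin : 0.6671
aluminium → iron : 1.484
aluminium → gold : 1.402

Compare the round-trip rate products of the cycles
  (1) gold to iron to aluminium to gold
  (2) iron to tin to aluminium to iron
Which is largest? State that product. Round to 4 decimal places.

0.9535

(1) 1.105 × 0.6155 × 1.402 = 0.95354
(2) 0.6671 × 0.8216 × 1.484 = 0.81336
Highest is cycle (1) at 0.9535 (≤1, no arbitrage).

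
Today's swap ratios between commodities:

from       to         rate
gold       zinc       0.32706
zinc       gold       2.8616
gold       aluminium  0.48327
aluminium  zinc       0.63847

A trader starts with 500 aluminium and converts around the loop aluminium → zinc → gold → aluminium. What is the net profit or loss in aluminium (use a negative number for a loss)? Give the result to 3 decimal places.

500 aluminium × 0.63847 = 319.235 zinc
319.235 zinc × 2.8616 = 913.522876 gold
913.522876 gold × 0.48327 = 441.47820028452 aluminium
Net change: 441.47820028452 − 500 = -58.52179971548 aluminium

-58.522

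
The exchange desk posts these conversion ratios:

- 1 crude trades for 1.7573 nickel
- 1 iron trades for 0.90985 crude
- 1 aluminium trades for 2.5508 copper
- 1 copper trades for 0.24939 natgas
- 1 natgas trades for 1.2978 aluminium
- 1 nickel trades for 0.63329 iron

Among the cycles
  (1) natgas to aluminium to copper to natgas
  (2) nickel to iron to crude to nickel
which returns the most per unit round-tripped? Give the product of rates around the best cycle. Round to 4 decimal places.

(1) 1.2978 × 2.5508 × 0.24939 = 0.82559
(2) 0.63329 × 0.90985 × 1.7573 = 1.01255
Highest is cycle (2) at 1.0126 (>1, arbitrage).

1.0126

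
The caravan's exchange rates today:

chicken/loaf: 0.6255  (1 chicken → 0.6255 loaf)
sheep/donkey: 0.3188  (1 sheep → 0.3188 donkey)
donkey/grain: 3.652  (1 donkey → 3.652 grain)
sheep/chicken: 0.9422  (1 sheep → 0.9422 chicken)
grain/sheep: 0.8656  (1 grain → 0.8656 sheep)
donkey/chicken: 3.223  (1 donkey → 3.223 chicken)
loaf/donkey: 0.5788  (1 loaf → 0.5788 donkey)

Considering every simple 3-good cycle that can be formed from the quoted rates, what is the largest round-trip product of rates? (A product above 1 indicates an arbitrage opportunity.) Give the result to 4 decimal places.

1.1669

chicken→loaf→donkey→chicken: 0.6255 × 0.5788 × 3.223 = 1.16685
grain→sheep→donkey→grain: 0.8656 × 0.3188 × 3.652 = 1.00778
Maximum is chicken→loaf→donkey→chicken at 1.1669; arbitrage exists.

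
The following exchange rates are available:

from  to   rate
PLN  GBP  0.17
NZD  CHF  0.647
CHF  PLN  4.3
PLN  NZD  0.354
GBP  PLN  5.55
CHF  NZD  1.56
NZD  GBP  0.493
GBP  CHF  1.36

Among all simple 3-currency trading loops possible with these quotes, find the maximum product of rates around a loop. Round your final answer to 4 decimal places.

1.0459

NZD→GBP→CHF→NZD: 0.493 × 1.36 × 1.56 = 1.04595
GBP→CHF→PLN→GBP: 1.36 × 4.3 × 0.17 = 0.99416
NZD→CHF→PLN→NZD: 0.647 × 4.3 × 0.354 = 0.98486
NZD→GBP→PLN→NZD: 0.493 × 5.55 × 0.354 = 0.96860
Maximum is NZD→GBP→CHF→NZD at 1.0459; arbitrage exists.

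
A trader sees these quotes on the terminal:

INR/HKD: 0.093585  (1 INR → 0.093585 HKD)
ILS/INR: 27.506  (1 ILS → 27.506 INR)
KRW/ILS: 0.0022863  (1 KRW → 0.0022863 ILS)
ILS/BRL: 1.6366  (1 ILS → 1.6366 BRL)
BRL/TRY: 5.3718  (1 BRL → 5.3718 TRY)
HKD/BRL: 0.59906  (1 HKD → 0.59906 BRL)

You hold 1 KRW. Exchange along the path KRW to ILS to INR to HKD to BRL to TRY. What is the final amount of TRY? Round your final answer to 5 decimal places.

1 KRW × 0.0022863 = 0.0022863 ILS
0.0022863 ILS × 27.506 = 0.0628869678 INR
0.0628869678 INR × 0.093585 = 0.005885276881563 HKD
0.005885276881563 HKD × 0.59906 = 0.00352563396866913078 BRL
0.00352563396866913078 BRL × 5.3718 = 0.018939000552896836724004 TRY

0.01894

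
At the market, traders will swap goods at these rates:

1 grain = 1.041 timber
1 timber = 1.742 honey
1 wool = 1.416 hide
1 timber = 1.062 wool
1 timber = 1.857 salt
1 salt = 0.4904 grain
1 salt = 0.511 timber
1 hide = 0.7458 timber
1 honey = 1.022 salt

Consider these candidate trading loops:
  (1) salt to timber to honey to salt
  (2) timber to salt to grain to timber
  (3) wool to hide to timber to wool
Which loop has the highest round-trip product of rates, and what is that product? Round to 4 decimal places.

1.1215

(1) 0.511 × 1.742 × 1.022 = 0.90975
(2) 1.857 × 0.4904 × 1.041 = 0.94801
(3) 1.416 × 0.7458 × 1.062 = 1.12153
Highest is cycle (3) at 1.1215 (>1, arbitrage).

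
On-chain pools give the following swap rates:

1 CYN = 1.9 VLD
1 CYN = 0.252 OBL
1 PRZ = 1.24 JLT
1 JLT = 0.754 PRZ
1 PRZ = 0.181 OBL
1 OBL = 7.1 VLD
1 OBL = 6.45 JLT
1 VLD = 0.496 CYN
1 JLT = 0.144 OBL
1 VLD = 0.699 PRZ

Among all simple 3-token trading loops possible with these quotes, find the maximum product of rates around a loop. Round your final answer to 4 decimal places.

0.8983

OBL→VLD→PRZ→OBL: 7.1 × 0.699 × 0.181 = 0.89828
OBL→VLD→CYN→OBL: 7.1 × 0.496 × 0.252 = 0.88744
OBL→JLT→PRZ→OBL: 6.45 × 0.754 × 0.181 = 0.88026
Maximum is OBL→VLD→PRZ→OBL at 0.8983; no arbitrage — every cycle loses value.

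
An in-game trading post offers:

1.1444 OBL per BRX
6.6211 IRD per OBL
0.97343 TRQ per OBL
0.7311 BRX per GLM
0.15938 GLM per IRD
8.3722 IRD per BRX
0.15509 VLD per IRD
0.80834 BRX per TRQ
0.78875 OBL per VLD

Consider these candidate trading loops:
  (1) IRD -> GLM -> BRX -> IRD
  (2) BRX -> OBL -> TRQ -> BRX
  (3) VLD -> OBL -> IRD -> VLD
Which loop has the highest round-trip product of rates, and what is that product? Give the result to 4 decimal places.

(1) 0.15938 × 0.7311 × 8.3722 = 0.97555
(2) 1.1444 × 0.97343 × 0.80834 = 0.90049
(3) 0.78875 × 6.6211 × 0.15509 = 0.80994
Highest is cycle (1) at 0.9756 (≤1, no arbitrage).

0.9756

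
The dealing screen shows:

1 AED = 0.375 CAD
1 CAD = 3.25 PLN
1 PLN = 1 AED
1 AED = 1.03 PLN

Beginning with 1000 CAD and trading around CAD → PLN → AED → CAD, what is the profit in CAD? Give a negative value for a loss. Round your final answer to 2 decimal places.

1000 CAD × 3.25 = 3250 PLN
3250 PLN × 1 = 3250 AED
3250 AED × 0.375 = 1218.75 CAD
Net change: 1218.75 − 1000 = 218.75 CAD

218.75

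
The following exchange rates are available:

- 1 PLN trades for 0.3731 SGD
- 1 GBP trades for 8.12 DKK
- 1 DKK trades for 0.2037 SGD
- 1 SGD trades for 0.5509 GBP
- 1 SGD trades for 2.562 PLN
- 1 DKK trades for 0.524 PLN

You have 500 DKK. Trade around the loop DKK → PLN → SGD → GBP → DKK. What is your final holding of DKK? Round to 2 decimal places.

500 DKK × 0.524 = 262 PLN
262 PLN × 0.3731 = 97.7522 SGD
97.7522 SGD × 0.5509 = 53.85168698 GBP
53.85168698 GBP × 8.12 = 437.2756982776 DKK

437.28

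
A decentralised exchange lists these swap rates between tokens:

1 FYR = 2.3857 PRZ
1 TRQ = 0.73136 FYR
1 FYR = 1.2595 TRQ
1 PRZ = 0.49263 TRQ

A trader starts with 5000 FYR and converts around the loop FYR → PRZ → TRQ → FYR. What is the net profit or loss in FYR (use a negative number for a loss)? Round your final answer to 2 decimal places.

-702.28

5000 FYR × 2.3857 = 11928.5 PRZ
11928.5 PRZ × 0.49263 = 5876.336955 TRQ
5876.336955 TRQ × 0.73136 = 4297.7177954088 FYR
Net change: 4297.7177954088 − 5000 = -702.2822045912 FYR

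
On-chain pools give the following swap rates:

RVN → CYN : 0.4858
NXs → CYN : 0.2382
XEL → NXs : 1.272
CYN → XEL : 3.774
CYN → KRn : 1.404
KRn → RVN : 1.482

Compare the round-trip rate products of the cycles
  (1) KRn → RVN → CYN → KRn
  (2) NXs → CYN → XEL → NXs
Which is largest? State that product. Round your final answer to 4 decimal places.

1.1435

(1) 1.482 × 0.4858 × 1.404 = 1.01082
(2) 0.2382 × 3.774 × 1.272 = 1.14349
Highest is cycle (2) at 1.1435 (>1, arbitrage).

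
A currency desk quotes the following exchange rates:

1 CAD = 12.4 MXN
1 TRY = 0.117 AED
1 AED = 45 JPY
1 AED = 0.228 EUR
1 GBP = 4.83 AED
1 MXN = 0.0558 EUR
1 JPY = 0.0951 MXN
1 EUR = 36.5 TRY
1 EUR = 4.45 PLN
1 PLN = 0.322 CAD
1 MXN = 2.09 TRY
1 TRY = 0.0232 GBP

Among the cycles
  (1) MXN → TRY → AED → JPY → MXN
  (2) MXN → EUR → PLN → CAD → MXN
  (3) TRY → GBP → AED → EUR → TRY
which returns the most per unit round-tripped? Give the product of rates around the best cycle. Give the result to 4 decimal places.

(1) 2.09 × 0.117 × 45 × 0.0951 = 1.04647
(2) 0.0558 × 4.45 × 0.322 × 12.4 = 0.99145
(3) 0.0232 × 4.83 × 0.228 × 36.5 = 0.93253
Highest is cycle (1) at 1.0465 (>1, arbitrage).

1.0465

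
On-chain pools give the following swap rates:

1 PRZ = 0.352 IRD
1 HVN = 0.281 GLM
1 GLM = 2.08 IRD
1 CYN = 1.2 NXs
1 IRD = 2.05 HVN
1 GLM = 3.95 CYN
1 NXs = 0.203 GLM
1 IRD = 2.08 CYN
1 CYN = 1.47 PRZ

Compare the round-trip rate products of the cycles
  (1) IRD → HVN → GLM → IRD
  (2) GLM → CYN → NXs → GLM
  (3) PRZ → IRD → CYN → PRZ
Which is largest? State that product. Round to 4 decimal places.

(1) 2.05 × 0.281 × 2.08 = 1.19818
(2) 3.95 × 1.2 × 0.203 = 0.96222
(3) 0.352 × 2.08 × 1.47 = 1.07628
Highest is cycle (1) at 1.1982 (>1, arbitrage).

1.1982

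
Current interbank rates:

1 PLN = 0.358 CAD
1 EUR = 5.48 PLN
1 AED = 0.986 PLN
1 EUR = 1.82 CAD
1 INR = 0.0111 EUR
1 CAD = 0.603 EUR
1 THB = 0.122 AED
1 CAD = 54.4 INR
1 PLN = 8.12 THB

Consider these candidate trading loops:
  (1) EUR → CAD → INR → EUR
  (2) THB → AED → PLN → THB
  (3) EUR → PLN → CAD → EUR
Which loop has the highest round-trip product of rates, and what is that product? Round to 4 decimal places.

1.1830

(1) 1.82 × 54.4 × 0.0111 = 1.09899
(2) 0.122 × 0.986 × 8.12 = 0.97677
(3) 5.48 × 0.358 × 0.603 = 1.18299
Highest is cycle (3) at 1.1830 (>1, arbitrage).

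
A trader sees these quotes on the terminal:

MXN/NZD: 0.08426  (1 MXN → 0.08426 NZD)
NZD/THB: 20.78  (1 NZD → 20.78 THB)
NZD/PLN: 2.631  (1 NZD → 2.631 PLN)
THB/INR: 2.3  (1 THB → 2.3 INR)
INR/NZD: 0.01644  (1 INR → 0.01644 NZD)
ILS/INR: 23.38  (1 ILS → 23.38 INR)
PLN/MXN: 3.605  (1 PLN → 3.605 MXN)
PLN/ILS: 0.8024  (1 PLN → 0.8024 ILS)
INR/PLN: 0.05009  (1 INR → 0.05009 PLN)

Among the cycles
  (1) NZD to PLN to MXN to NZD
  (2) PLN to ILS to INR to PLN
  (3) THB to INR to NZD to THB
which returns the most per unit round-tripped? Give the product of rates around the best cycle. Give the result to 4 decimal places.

0.9397

(1) 2.631 × 3.605 × 0.08426 = 0.79919
(2) 0.8024 × 23.38 × 0.05009 = 0.93969
(3) 2.3 × 0.01644 × 20.78 = 0.78573
Highest is cycle (2) at 0.9397 (≤1, no arbitrage).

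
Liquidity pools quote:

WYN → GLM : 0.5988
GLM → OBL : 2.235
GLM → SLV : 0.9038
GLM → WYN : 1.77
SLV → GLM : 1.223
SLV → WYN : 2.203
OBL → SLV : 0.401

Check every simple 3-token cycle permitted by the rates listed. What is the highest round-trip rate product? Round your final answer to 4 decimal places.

1.1923

WYN→GLM→SLV→WYN: 0.5988 × 0.9038 × 2.203 = 1.19225
OBL→SLV→GLM→OBL: 0.401 × 1.223 × 2.235 = 1.09610
Maximum is WYN→GLM→SLV→WYN at 1.1923; arbitrage exists.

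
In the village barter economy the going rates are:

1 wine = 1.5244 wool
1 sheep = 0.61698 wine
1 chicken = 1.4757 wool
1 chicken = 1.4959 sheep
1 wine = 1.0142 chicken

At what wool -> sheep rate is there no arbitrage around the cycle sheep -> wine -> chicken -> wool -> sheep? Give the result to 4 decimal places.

Known legs of the cycle: 0.61698 × 1.0142 × 1.4757 = 0.9234061648812
For no arbitrage the full-cycle product must be 1, so the missing rate is 1 / 0.9234061648812 ≈ 1.082947.

1.0829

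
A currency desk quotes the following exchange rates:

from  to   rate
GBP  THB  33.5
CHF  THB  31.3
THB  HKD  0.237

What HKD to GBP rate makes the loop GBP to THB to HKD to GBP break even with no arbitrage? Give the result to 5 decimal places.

0.12595

Known legs of the cycle: 33.5 × 0.237 = 7.9395
For no arbitrage the full-cycle product must be 1, so the missing rate is 1 / 7.9395 ≈ 0.1259525.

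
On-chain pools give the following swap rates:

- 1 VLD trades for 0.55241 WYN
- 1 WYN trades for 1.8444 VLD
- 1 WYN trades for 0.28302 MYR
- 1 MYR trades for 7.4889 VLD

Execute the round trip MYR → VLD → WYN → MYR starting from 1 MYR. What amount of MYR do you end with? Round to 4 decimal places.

1 MYR × 7.4889 = 7.4889 VLD
7.4889 VLD × 0.55241 = 4.136943249 WYN
4.136943249 WYN × 0.28302 = 1.17083767833198 MYR

1.1708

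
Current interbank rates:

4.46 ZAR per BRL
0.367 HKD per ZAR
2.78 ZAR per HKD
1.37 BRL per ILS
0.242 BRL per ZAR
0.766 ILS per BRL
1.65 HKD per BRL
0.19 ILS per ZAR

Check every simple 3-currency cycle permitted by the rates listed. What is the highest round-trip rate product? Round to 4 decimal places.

ILS→BRL→ZAR→ILS: 1.37 × 4.46 × 0.19 = 1.16094
HKD→ZAR→BRL→HKD: 2.78 × 0.242 × 1.65 = 1.11005
Maximum is ILS→BRL→ZAR→ILS at 1.1609; arbitrage exists.

1.1609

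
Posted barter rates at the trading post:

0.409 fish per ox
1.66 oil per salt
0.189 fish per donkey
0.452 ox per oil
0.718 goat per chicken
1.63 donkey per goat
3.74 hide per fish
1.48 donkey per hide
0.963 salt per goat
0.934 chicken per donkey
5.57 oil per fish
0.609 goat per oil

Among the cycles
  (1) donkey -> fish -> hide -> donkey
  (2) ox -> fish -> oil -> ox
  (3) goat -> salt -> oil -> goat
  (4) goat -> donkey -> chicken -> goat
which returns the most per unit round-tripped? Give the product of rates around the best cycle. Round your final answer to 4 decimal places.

1.0931

(1) 0.189 × 3.74 × 1.48 = 1.04615
(2) 0.409 × 5.57 × 0.452 = 1.02971
(3) 0.963 × 1.66 × 0.609 = 0.97354
(4) 1.63 × 0.934 × 0.718 = 1.09310
Highest is cycle (4) at 1.0931 (>1, arbitrage).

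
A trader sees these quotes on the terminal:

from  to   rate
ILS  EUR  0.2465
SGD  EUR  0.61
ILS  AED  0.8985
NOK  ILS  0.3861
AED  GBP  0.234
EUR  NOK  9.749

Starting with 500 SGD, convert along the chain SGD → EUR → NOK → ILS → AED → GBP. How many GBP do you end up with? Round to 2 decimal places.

500 SGD × 0.61 = 305 EUR
305 EUR × 9.749 = 2973.445 NOK
2973.445 NOK × 0.3861 = 1148.0471145 ILS
1148.0471145 ILS × 0.8985 = 1031.52033237825 AED
1031.52033237825 AED × 0.234 = 241.3757577765105 GBP

241.38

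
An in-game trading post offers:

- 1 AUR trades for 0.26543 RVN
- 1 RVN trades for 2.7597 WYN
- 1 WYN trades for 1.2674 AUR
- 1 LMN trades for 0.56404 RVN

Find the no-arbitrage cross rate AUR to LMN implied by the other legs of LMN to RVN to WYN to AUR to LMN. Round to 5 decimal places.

0.50689

Known legs of the cycle: 0.56404 × 2.7597 × 1.2674 = 1.9728109976712
For no arbitrage the full-cycle product must be 1, so the missing rate is 1 / 1.9728109976712 ≈ 0.5068909.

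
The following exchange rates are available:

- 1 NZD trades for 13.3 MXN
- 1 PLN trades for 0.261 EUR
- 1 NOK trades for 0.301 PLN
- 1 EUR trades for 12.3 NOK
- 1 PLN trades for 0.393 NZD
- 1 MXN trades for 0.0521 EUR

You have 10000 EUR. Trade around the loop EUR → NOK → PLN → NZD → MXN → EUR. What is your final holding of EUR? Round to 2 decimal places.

10000 EUR × 12.3 = 123000 NOK
123000 NOK × 0.301 = 37023 PLN
37023 PLN × 0.393 = 14550.039 NZD
14550.039 NZD × 13.3 = 193515.5187 MXN
193515.5187 MXN × 0.0521 = 10082.15852427 EUR

10082.16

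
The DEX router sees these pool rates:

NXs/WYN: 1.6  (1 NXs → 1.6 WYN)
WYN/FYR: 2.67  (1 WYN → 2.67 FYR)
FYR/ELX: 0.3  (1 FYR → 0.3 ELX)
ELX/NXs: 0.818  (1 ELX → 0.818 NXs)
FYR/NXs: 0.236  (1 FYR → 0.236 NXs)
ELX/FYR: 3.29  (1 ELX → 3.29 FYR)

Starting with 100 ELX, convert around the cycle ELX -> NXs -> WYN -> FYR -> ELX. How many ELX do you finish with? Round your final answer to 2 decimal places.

100 ELX × 0.818 = 81.8 NXs
81.8 NXs × 1.6 = 130.88 WYN
130.88 WYN × 2.67 = 349.4496 FYR
349.4496 FYR × 0.3 = 104.83488 ELX

104.83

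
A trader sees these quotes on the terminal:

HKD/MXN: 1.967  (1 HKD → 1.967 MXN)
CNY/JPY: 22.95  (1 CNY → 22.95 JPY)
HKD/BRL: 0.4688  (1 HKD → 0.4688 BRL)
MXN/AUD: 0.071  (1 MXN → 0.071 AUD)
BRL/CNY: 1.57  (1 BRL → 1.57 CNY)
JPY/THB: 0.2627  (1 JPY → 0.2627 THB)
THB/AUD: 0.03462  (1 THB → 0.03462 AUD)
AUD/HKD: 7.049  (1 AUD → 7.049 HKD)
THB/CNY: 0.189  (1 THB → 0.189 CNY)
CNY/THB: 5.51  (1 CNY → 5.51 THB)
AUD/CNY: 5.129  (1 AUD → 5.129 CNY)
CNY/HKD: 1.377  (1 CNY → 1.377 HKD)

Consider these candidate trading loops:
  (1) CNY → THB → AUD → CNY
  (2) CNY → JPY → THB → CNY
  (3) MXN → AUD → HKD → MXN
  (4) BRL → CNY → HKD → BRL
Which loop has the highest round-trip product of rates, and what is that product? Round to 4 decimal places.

(1) 5.51 × 0.03462 × 5.129 = 0.97839
(2) 22.95 × 0.2627 × 0.189 = 1.13947
(3) 0.071 × 7.049 × 1.967 = 0.98444
(4) 1.57 × 1.377 × 0.4688 = 1.01349
Highest is cycle (2) at 1.1395 (>1, arbitrage).

1.1395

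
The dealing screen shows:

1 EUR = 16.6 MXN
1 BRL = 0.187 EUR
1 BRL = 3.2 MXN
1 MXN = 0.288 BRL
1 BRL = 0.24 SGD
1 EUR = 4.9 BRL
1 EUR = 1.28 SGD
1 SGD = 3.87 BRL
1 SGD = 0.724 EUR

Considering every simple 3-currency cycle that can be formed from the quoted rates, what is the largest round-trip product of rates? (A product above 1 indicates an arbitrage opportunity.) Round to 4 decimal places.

EUR→SGD→BRL→EUR: 1.28 × 3.87 × 0.187 = 0.92632
EUR→MXN→BRL→EUR: 16.6 × 0.288 × 0.187 = 0.89401
EUR→BRL→SGD→EUR: 4.9 × 0.24 × 0.724 = 0.85142
Maximum is EUR→SGD→BRL→EUR at 0.9263; no arbitrage — every cycle loses value.

0.9263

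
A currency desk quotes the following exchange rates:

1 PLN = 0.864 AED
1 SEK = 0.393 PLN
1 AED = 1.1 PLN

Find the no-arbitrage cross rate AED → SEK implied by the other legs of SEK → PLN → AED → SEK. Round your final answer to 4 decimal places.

Known legs of the cycle: 0.393 × 0.864 = 0.339552
For no arbitrage the full-cycle product must be 1, so the missing rate is 1 / 0.339552 ≈ 2.945057.

2.9451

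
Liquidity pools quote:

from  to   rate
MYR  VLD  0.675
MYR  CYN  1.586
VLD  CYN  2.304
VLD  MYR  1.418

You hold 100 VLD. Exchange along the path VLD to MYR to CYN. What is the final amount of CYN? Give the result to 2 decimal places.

224.89

100 VLD × 1.418 = 141.8 MYR
141.8 MYR × 1.586 = 224.8948 CYN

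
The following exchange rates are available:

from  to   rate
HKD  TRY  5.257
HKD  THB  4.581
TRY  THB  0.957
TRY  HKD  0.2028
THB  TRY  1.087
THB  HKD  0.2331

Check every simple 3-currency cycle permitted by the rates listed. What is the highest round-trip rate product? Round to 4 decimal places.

HKD→TRY→THB→HKD: 5.257 × 0.957 × 0.2331 = 1.17271
HKD→THB→TRY→HKD: 4.581 × 1.087 × 0.2028 = 1.00985
Maximum is HKD→TRY→THB→HKD at 1.1727; arbitrage exists.

1.1727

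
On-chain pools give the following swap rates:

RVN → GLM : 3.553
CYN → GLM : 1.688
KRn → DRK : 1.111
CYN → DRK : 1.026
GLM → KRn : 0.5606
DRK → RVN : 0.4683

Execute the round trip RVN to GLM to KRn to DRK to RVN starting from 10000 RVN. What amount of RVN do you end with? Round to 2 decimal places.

10363.02

10000 RVN × 3.553 = 35530 GLM
35530 GLM × 0.5606 = 19918.118 KRn
19918.118 KRn × 1.111 = 22129.029098 DRK
22129.029098 DRK × 0.4683 = 10363.0243265934 RVN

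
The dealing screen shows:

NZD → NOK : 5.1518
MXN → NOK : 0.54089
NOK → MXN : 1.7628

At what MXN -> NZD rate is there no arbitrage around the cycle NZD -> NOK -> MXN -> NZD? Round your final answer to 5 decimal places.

Known legs of the cycle: 5.1518 × 1.7628 = 9.08159304
For no arbitrage the full-cycle product must be 1, so the missing rate is 1 / 9.08159304 ≈ 0.1101128.

0.11011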